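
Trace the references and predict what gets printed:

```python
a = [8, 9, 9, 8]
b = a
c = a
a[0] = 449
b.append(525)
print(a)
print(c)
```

Key concept: multiple aliases.
Step by step:
`a = [8, 9, 9, 8]` → a = [8, 9, 9, 8]
`b = a` → b = [8, 9, 9, 8] (same object as a)
`c = a` → c = [8, 9, 9, 8] (same object as a, b)
`a[0] = 449` → a = [449, 9, 9, 8] (same object as b, c); b = [449, 9, 9, 8] (same object as a, c); c = [449, 9, 9, 8] (same object as a, b)
`b.append(525)` → a = [449, 9, 9, 8, 525] (same object as b, c); b = [449, 9, 9, 8, 525] (same object as a, c); c = [449, 9, 9, 8, 525] (same object as a, b)
`print(a)` → prints [449, 9, 9, 8, 525]
`print(c)` → prints [449, 9, 9, 8, 525]

Answer:
[449, 9, 9, 8, 525]
[449, 9, 9, 8, 525]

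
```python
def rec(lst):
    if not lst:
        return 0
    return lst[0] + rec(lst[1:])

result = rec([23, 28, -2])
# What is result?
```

23 + 28 + (-2) + 0 = 49

Answer: 49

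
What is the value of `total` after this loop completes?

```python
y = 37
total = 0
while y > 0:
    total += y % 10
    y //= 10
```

Sum digits of 37
`total` takes the values: 0 → 7 → 10

Answer: 10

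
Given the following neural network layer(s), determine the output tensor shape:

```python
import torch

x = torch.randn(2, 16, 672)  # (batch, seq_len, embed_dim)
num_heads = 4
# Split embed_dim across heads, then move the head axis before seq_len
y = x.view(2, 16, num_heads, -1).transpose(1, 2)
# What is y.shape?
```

Input: (2, 16, 672) -> head_dim = 672 // 4 = 168; after view: (2, 16, 4, 168) -> after transpose(1, 2): (2, 4, 16, 168) -> Output: (2, 4, 16, 168)

Answer: (2, 4, 16, 168)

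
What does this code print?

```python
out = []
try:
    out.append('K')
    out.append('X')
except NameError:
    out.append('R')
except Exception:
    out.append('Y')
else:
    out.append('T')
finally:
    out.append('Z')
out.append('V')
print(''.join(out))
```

Execution trace: 'K' (try body) → 'X' (try body, no exception) → 'T' (else) → 'Z' (finally) → 'V' (after the try/except). Output: KXTZV

Answer: KXTZV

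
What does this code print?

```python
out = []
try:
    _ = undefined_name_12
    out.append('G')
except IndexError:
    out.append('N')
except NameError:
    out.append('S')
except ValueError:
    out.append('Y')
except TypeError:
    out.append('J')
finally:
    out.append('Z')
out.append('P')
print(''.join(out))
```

Execution trace: 'S' (except NameError) → 'Z' (finally) → 'P' (after the try/except). Output: SZP

Answer: SZP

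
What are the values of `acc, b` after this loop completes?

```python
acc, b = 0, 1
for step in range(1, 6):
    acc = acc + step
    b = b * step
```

Sum and factorial of 1 to 5
`acc, b` takes the values: (0, 1) → (1, 1) → (3, 1) → (3, 2) → (6, 2) → (6, 6) → (10, 6) → (10, 24) → (15, 24) → (15, 120)

Answer: 15, 120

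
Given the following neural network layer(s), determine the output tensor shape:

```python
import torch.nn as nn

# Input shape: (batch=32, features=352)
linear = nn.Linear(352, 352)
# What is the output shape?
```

Input: (32, 352) -> Output: (32, 352)

Answer: (32, 352)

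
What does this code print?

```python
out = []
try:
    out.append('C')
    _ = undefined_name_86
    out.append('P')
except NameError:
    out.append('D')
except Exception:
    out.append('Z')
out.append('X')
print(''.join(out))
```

Execution trace: 'C' (try body) → 'D' (except NameError) → 'X' (after the try/except). Output: CDX

Answer: CDX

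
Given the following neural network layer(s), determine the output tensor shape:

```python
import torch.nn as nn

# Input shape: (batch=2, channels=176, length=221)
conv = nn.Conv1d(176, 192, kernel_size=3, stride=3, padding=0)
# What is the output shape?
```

Input: (2, 176, 221) -> Output: (2, 192, 73)

Answer: (2, 192, 73)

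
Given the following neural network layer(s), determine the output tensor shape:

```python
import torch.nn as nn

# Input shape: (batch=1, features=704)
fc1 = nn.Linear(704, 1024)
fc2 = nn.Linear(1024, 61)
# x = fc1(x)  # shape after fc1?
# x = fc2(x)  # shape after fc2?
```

Input: (1, 704) -> after fc1: (1, 1024) -> Output: (1, 61)

Answer: (1, 61)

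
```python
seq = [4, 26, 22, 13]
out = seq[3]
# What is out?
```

Trace:
`seq = [4, 26, 22, 13]` → seq = [4, 26, 22, 13]
`out = seq[3]` → out = 13
So out = 13

Answer: 13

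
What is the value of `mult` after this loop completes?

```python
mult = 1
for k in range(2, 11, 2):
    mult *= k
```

Product of even numbers 2 to 10
`mult` takes the values: 1 → 2 → 8 → 48 → 384 → 3840

Answer: 3840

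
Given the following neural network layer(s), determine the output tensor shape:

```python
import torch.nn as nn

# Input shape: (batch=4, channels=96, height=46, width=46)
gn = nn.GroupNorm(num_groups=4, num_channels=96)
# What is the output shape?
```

Input: (4, 96, 46, 46) -> Output: (4, 96, 46, 46)

Answer: (4, 96, 46, 46)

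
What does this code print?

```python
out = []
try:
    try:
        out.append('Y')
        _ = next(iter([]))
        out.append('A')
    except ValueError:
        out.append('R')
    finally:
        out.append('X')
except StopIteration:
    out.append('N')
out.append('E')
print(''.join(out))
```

Execution trace: 'Y' (try body) → 'X' (finally) → 'N' (outer except StopIteration) → 'E' (after the try/except). Output: YXNE

Answer: YXNE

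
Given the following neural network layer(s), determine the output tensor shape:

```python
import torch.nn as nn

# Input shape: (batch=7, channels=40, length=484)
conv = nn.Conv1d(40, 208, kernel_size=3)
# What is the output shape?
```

Input: (7, 40, 484) -> Output: (7, 208, 482)

Answer: (7, 208, 482)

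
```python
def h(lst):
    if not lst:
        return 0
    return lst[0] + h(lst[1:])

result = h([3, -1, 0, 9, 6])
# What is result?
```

3 + (-1) + 0 + 9 + 6 + 0 = 17

Answer: 17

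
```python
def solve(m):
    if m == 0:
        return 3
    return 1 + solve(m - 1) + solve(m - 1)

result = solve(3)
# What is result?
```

solve(m) = 1 + 2·solve(m-1), solve(0)=3. Closed form: (3+1)·2^3 - 1 = 31.

Answer: 31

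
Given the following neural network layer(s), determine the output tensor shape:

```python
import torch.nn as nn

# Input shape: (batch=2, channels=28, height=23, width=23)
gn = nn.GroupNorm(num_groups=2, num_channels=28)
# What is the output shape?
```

Input: (2, 28, 23, 23) -> Output: (2, 28, 23, 23)

Answer: (2, 28, 23, 23)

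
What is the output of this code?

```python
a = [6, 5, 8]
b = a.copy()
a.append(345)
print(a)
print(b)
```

Key concept: list.copy() creates independent copy.
Step by step:
`a = [6, 5, 8]` → a = [6, 5, 8]
`b = a.copy()` → b = [6, 5, 8]
`a.append(345)` → a = [6, 5, 8, 345]
`print(a)` → prints [6, 5, 8, 345]
`print(b)` → prints [6, 5, 8]

Answer:
[6, 5, 8, 345]
[6, 5, 8]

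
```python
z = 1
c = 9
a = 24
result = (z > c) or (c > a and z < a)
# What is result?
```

Trace:
`z = 1` → z = 1
`c = 9` → c = 9
`a = 24` → a = 24
`result = (z > c) or (c > a and z < a)` → result = False
So result = False

Answer: False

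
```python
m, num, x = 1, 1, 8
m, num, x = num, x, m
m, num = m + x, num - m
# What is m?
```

Trace:
`m, num, x = 1, 1, 8` → m = 1; num = 1; x = 8
`m, num, x = num, x, m` → m = 1; num = 8; x = 1
`m, num = m + x, num - m` → m = 2; num = 7
So m = 2

Answer: 2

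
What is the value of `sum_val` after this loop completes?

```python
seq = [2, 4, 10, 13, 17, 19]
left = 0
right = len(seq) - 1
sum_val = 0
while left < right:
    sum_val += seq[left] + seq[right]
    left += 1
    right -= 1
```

Sum of pairs from ends
`sum_val` takes the values: 0 → 21 → 42 → 65

Answer: 65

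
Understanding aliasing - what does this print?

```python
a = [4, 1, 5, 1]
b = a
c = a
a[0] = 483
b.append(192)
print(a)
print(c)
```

Key concept: multiple aliases.
Step by step:
`a = [4, 1, 5, 1]` → a = [4, 1, 5, 1]
`b = a` → b = [4, 1, 5, 1] (same object as a)
`c = a` → c = [4, 1, 5, 1] (same object as a, b)
`a[0] = 483` → a = [483, 1, 5, 1] (same object as b, c); b = [483, 1, 5, 1] (same object as a, c); c = [483, 1, 5, 1] (same object as a, b)
`b.append(192)` → a = [483, 1, 5, 1, 192] (same object as b, c); b = [483, 1, 5, 1, 192] (same object as a, c); c = [483, 1, 5, 1, 192] (same object as a, b)
`print(a)` → prints [483, 1, 5, 1, 192]
`print(c)` → prints [483, 1, 5, 1, 192]

Answer:
[483, 1, 5, 1, 192]
[483, 1, 5, 1, 192]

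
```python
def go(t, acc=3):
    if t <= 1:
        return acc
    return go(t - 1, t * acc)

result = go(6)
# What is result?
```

Accumulator trace (n, acc): (6, 3) -> (5, 18) -> (4, 90) -> (3, 360) -> (2, 1080) -> (1, 2160) -> return 2160

Answer: 2160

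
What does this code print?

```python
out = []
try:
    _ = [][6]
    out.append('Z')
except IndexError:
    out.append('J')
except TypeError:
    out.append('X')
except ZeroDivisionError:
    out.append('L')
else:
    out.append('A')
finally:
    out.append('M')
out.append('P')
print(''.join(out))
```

Execution trace: 'J' (except IndexError) → 'M' (finally) → 'P' (after the try/except). Output: JMP

Answer: JMP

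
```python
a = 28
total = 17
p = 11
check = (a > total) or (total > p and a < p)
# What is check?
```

Trace:
`a = 28` → a = 28
`total = 17` → total = 17
`p = 11` → p = 11
`check = (a > total) or (total > p and a < p)` → check = True
So check = True

Answer: True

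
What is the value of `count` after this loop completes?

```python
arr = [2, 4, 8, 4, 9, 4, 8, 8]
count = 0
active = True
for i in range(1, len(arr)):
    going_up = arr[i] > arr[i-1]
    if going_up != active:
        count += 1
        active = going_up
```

Count direction changes in [2, 4, 8, 4, 9, 4, 8, 8]
`count` takes the values: 0 → 1 → 2 → 3 → 4 → 5

Answer: 5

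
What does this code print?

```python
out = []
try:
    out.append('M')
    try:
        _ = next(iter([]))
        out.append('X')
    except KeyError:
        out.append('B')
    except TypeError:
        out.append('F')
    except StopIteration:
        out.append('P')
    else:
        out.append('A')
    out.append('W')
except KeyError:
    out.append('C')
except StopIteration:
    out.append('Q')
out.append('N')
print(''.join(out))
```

Execution trace: 'M' (try body) → 'P' (inner except StopIteration) → 'W' (try body, no exception) → 'N' (after the try/except). Output: MPWN

Answer: MPWN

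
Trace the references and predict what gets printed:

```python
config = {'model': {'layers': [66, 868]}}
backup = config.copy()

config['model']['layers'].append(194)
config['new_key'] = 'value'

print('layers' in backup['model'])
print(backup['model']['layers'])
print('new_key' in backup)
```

Key concept: shallow copy gotcha with nested dict.
Step by step:
`config = {'model': {'layers': [66, 868]}}` → config = {'model': {'layers': [66, 868]}}
`backup = config.copy()` → backup = {'model': {'layers': [66, 868]}}
`config['model']['layers'].append(194)` → config = {'model': {'layers': [66, 868, 194]}}; backup = {'model': {'layers': [66, 868, 194]}}
`config['new_key'] = 'value'` → config = {'model': {'layers': [66, 868, 194]}, 'new_key': 'value'}
`print('layers' in backup['model'])` → prints True
`print(backup['model']['layers'])` → prints [66, 868, 194]
`print('new_key' in backup)` → prints False

Answer:
True
[66, 868, 194]
False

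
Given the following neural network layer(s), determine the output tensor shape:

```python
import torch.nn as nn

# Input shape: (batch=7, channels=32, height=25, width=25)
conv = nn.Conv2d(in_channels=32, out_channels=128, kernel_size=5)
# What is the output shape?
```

Input: (7, 32, 25, 25) -> Output: (7, 128, 21, 21)

Answer: (7, 128, 21, 21)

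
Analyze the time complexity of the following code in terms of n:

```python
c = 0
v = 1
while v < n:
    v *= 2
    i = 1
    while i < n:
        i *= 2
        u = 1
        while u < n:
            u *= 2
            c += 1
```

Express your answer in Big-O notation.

Each loop level contributes: log n × log n × log n. Multiplying the contributions gives O(log^3 n).

Answer: O(log^3 n)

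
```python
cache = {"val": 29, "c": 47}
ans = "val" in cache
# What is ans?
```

Trace:
`cache = {"val": 29, "c": 47}` → cache = {'val': 29, 'c': 47}
`ans = "val" in cache` → ans = True
So ans = True

Answer: True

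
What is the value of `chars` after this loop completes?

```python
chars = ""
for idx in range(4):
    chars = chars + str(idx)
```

Concatenate digits 0 to 3
`chars` takes the values: "" → "0" → "01" → "012" → "0123"

Answer: "0123"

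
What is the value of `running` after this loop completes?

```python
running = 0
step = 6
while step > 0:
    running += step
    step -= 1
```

Sum 6 down to 1
`running` takes the values: 0 → 6 → 11 → 15 → 18 → 20 → 21

Answer: 21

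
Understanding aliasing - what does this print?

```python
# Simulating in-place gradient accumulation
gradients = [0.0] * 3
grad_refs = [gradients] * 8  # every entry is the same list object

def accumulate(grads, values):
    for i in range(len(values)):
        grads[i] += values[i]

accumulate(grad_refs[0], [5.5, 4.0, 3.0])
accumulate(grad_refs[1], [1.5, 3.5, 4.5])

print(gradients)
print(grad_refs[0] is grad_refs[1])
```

Key concept: gradient accumulation aliasing.
Step by step:
`gradients = [0.0] * 3` → gradients = [0.0, 0.0, 0.0]
`grad_refs = [gradients] * 8` → grad_refs = [[0.0, 0.0, 0.0], [0.0, 0.0, 0.0], [0.0, 0.0, 0.0], [0.0, 0.0, 0.0], [0.0, 0.0, 0.0], [0.0, 0.0, 0.0], [0.0, 0.0, 0.0], [0.0, 0.0, 0.0]]
`accumulate(grad_refs[0], [5.5, 4.0, 3.0])` → gradients = [5.5, 4.0, 3.0]; grad_refs = [[5.5, 4.0, 3.0], [5.5, 4.0, 3.0], [5.5, 4.0, 3.0], [5.5, 4.0, 3.0], [5.5, 4.0, 3.0], [5.5, 4.0, 3.0], [5.5, 4.0, 3.0], [5.5, 4.0, 3.0]]
`accumulate(grad_refs[1], [1.5, 3.5, 4.5])` → gradients = [7.0, 7.5, 7.5]; grad_refs = [[7.0, 7.5, 7.5], [7.0, 7.5, 7.5], [7.0, 7.5, 7.5], [7.0, 7.5, 7.5], [7.0, 7.5, 7.5], [7.0, 7.5, 7.5], [7.0, 7.5, 7.5], [7.0, 7.5, 7.5]]
`print(gradients)` → prints [7.0, 7.5, 7.5]
`print(grad_refs[0] is grad_refs[1])` → prints True

Answer:
[7.0, 7.5, 7.5]
True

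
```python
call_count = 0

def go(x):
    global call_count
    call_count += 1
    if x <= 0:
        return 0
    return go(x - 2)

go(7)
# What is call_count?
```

Linear recursion stepping by 2: 5 calls from x=7 down to ≤0.

Answer: 5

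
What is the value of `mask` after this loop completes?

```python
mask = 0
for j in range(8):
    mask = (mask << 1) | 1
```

Build 8 consecutive 1-bits: 0b11111111
`mask` takes the values: 0 → 1 → 3 → 7 → 15 → 31 → 63 → 127 → 255

Answer: 255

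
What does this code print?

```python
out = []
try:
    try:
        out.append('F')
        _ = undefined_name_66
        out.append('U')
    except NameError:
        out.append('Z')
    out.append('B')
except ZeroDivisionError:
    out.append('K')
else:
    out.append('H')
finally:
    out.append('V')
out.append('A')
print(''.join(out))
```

Execution trace: 'F' (inner try body) → 'Z' (inner except NameError) → 'B' (try body, no exception) → 'H' (else) → 'V' (finally) → 'A' (after the try/except). Output: FZBHVA

Answer: FZBHVA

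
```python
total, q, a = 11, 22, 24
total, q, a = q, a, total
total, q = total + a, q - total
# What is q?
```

Trace:
`total, q, a = 11, 22, 24` → total = 11; q = 22; a = 24
`total, q, a = q, a, total` → total = 22; q = 24; a = 11
`total, q = total + a, q - total` → total = 33; q = 2
So q = 2

Answer: 2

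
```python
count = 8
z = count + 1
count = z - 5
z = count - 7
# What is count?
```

Trace:
`count = 8` → count = 8
`z = count + 1` → z = 9
`count = z - 5` → count = 4
`z = count - 7` → z = -3
So count = 4

Answer: 4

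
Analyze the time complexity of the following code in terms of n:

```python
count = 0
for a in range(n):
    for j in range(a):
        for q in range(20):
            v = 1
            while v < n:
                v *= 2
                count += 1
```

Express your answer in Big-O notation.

Each loop level contributes: n × n × 1 × log n. Multiplying the contributions gives O(n^2 log n).

Answer: O(n^2 log n)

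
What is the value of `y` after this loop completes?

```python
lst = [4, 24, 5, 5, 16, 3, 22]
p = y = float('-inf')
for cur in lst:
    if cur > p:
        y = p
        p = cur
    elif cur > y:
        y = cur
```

Second largest (with repeats) in [4, 24, 5, 5, 16, 3, 22]
`y` takes the values: -inf → 4 → 5 → 16 → 22

Answer: 22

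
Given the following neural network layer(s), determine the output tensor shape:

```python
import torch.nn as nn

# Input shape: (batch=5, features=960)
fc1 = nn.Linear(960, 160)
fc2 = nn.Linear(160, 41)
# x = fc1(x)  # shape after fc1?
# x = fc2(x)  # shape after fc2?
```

Input: (5, 960) -> after fc1: (5, 160) -> Output: (5, 41)

Answer: (5, 41)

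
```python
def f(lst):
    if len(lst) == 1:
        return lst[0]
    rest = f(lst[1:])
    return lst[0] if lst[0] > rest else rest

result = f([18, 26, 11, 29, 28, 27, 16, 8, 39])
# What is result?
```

Recursive max over [18, 26, 11, 29, 28, 27, 16, 8, 39] = 39

Answer: 39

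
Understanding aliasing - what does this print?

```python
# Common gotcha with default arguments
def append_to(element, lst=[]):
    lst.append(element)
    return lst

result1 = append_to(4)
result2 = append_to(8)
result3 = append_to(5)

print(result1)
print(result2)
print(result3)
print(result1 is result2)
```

Key concept: mutable default argument gotcha.
Step by step:
`result1 = append_to(4)` → result1 = [4]
`result2 = append_to(8)` → result1 = [4, 8] (same object as result2); result2 = [4, 8] (same object as result1)
`result3 = append_to(5)` → result1 = [4, 8, 5] (same object as result2, result3); result2 = [4, 8, 5] (same object as result1, result3); result3 = [4, 8, 5] (same object as result1, result2)
`print(result1)` → prints [4, 8, 5]
`print(result2)` → prints [4, 8, 5]
`print(result3)` → prints [4, 8, 5]
`print(result1 is result2)` → prints True

Answer:
[4, 8, 5]
[4, 8, 5]
[4, 8, 5]
True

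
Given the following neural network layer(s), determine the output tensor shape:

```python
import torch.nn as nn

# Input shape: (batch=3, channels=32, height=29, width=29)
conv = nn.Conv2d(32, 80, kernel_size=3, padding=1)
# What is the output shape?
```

Input: (3, 32, 29, 29) -> Output: (3, 80, 29, 29)

Answer: (3, 80, 29, 29)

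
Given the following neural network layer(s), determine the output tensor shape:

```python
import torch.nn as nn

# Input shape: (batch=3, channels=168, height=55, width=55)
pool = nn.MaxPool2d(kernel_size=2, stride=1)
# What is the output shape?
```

Input: (3, 168, 55, 55) -> Output: (3, 168, 54, 54)

Answer: (3, 168, 54, 54)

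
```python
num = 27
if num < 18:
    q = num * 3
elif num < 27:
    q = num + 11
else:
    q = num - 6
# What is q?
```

Trace:
`num = 27` → num = 27
`if num < 18: ...` → num < 18 is False, num < 27 is False, take else branch → q = 21
So q = 21

Answer: 21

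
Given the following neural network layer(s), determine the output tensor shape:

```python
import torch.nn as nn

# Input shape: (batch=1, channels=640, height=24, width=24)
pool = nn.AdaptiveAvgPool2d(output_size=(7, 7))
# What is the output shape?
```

Input: (1, 640, 24, 24) -> Output: (1, 640, 7, 7)

Answer: (1, 640, 7, 7)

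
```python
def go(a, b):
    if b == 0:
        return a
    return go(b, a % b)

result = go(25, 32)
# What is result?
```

go(25, 32) -> go(32, 25) -> go(25, 7) -> go(7, 4) -> go(4, 3) -> go(3, 1) -> go(1, 0) -> 1

Answer: 1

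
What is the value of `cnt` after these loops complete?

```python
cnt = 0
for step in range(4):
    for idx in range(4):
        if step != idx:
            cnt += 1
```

4² - 4 (exclude diagonal)
`cnt` takes the values: 0 → 1 → 2 → 3 → 4 → 5 → 6 → 7 → 8 → 9 → 10 → 11 → 12

Answer: 12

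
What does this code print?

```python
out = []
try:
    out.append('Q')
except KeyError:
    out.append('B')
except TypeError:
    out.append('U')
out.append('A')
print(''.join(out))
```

Execution trace: 'Q' (try body, no exception) → 'A' (after the try/except). Output: QA

Answer: QA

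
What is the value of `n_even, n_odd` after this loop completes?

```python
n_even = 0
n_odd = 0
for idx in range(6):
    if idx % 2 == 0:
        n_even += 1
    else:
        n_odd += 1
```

Count evens and odds in range(6)
`n_even, n_odd` takes the values: (0, 0) → (1, 0) → (1, 1) → (2, 1) → (2, 2) → (3, 2) → (3, 3)

Answer: 3, 3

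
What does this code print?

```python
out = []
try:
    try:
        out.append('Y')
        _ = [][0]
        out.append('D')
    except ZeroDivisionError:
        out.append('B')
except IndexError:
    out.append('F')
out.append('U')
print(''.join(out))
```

Execution trace: 'Y' (try body) → 'F' (outer except IndexError) → 'U' (after the try/except). Output: YFU

Answer: YFU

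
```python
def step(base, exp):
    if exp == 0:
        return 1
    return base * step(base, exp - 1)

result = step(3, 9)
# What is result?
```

step(3, 9) = 3 * 3 * 3 * 3 * 3 * 3 * 3 * 3 * 3 = 19683

Answer: 19683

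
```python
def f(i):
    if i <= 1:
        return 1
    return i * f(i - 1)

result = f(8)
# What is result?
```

f(8) = 8 * 7 * 6 * 5 * 4 * 3 * 2 * 1 = 40320

Answer: 40320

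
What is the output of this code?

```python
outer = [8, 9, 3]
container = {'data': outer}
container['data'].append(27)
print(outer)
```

Key concept: dict holds reference to list.
Step by step:
`outer = [8, 9, 3]` → outer = [8, 9, 3]
`container = {'data': outer}` → container = {'data': [8, 9, 3]}
`container['data'].append(27)` → outer = [8, 9, 3, 27]; container = {'data': [8, 9, 3, 27]}
`print(outer)` → prints [8, 9, 3, 27]

Answer: [8, 9, 3, 27]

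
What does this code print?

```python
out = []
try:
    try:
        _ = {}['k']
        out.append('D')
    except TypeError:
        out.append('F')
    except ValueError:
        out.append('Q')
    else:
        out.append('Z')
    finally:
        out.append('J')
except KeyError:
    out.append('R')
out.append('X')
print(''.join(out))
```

Execution trace: 'J' (finally) → 'R' (outer except KeyError) → 'X' (after the try/except). Output: JRX

Answer: JRX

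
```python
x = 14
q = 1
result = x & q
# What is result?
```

Trace:
`x = 14` → x = 14
`q = 1` → q = 1
`result = x & q` → result = 0
So result = 0

Answer: 0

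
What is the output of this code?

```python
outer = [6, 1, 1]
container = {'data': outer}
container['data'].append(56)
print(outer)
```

Key concept: dict holds reference to list.
Step by step:
`outer = [6, 1, 1]` → outer = [6, 1, 1]
`container = {'data': outer}` → container = {'data': [6, 1, 1]}
`container['data'].append(56)` → outer = [6, 1, 1, 56]; container = {'data': [6, 1, 1, 56]}
`print(outer)` → prints [6, 1, 1, 56]

Answer: [6, 1, 1, 56]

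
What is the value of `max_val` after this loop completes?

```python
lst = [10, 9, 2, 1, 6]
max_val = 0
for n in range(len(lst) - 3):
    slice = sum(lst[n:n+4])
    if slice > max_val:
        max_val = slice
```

Max sum of 4-element window in [10, 9, 2, 1, 6]
`max_val` takes the values: 0 → 22

Answer: 22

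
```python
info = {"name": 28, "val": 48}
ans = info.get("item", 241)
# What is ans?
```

Trace:
`info = {"name": 28, "val": 48}` → info = {'name': 28, 'val': 48}
`ans = info.get("item", 241)` → ans = 241
So ans = 241

Answer: 241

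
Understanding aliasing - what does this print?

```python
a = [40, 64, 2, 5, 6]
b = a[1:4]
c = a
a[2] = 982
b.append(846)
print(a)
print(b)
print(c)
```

Key concept: slice vs alias.
Step by step:
`a = [40, 64, 2, 5, 6]` → a = [40, 64, 2, 5, 6]
`b = a[1:4]` → b = [64, 2, 5]
`c = a` → c = [40, 64, 2, 5, 6] (same object as a)
`a[2] = 982` → a = [40, 64, 982, 5, 6] (same object as c); c = [40, 64, 982, 5, 6] (same object as a)
`b.append(846)` → b = [64, 2, 5, 846]
`print(a)` → prints [40, 64, 982, 5, 6]
`print(b)` → prints [64, 2, 5, 846]
`print(c)` → prints [40, 64, 982, 5, 6]

Answer:
[40, 64, 982, 5, 6]
[64, 2, 5, 846]
[40, 64, 982, 5, 6]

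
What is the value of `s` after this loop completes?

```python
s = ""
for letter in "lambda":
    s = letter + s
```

Reverse 'lambda'
`s` takes the values: "" → "l" → "al" → "mal" → "bmal" → "dbmal" → "adbmal"

Answer: "adbmal"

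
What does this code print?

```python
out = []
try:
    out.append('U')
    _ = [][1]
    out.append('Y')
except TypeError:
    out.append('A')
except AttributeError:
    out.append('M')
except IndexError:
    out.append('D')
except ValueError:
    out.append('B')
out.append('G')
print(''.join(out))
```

Execution trace: 'U' (try body) → 'D' (except IndexError) → 'G' (after the try/except). Output: UDG

Answer: UDG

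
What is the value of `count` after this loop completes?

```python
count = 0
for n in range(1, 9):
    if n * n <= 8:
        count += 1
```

Count numbers where n² ≤ 8
`count` takes the values: 0 → 1 → 2

Answer: 2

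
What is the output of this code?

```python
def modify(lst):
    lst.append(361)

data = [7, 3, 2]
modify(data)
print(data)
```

Key concept: function modifies passed list.
Step by step:
`data = [7, 3, 2]` → data = [7, 3, 2]
`modify(data)` → data = [7, 3, 2, 361]
`print(data)` → prints [7, 3, 2, 361]

Answer: [7, 3, 2, 361]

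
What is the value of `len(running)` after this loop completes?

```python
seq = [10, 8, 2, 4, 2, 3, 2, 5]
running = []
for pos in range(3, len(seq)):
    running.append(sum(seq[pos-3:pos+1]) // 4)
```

Number of 4-element averages
`running` takes the values: [] → [6] → [6, 4] → [6, 4, 2] → [6, 4, 2, 2] → [6, 4, 2, 2, 3]
So `len(running)` = 5

Answer: 5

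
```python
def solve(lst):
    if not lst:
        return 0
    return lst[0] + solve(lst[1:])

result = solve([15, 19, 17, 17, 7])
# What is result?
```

15 + 19 + 17 + 17 + 7 + 0 = 75

Answer: 75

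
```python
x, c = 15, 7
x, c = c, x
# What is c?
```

Trace:
`x, c = 15, 7` → x = 15; c = 7
`x, c = c, x` → x = 7; c = 15
So c = 15

Answer: 15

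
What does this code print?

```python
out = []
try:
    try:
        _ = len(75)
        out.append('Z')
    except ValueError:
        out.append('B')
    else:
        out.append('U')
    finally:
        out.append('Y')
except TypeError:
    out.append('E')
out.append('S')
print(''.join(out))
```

Execution trace: 'Y' (finally) → 'E' (outer except TypeError) → 'S' (after the try/except). Output: YES

Answer: YES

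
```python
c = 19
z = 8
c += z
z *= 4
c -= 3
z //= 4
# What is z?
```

Trace:
`c = 19` → c = 19
`z = 8` → z = 8
`c += z` → c = 27
`z *= 4` → z = 32
`c -= 3` → c = 24
`z //= 4` → z = 8
So z = 8

Answer: 8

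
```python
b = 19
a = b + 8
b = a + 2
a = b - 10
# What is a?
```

Trace:
`b = 19` → b = 19
`a = b + 8` → a = 27
`b = a + 2` → b = 29
`a = b - 10` → a = 19
So a = 19

Answer: 19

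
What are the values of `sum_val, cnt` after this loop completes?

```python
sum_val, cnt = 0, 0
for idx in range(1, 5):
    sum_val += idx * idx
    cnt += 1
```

Sum of squares and count
`sum_val, cnt` takes the values: (0, 0) → (1, 0) → (1, 1) → (5, 1) → (5, 2) → (14, 2) → (14, 3) → (30, 3) → (30, 4)

Answer: 30, 4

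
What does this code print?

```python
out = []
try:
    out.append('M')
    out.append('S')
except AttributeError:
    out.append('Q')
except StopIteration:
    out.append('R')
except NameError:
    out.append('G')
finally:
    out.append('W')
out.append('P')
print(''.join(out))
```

Execution trace: 'M' (try body) → 'S' (try body, no exception) → 'W' (finally) → 'P' (after the try/except). Output: MSWP

Answer: MSWP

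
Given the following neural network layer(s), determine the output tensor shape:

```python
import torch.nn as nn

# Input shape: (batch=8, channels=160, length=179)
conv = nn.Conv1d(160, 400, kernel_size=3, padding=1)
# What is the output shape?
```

Input: (8, 160, 179) -> Output: (8, 400, 179)

Answer: (8, 400, 179)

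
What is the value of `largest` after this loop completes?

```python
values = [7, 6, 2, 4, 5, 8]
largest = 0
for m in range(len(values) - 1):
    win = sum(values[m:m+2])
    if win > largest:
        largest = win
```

Max sum of 2-element window in [7, 6, 2, 4, 5, 8]
`largest` takes the values: 0 → 13

Answer: 13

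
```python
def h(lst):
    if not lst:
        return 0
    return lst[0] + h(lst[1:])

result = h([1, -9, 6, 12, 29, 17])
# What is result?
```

1 + (-9) + 6 + 12 + 29 + 17 + 0 = 56

Answer: 56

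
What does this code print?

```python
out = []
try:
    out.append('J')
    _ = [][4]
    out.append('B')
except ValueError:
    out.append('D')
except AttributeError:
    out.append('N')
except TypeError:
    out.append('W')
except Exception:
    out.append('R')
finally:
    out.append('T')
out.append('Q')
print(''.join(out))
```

Execution trace: 'J' (try body) → 'R' (except Exception) → 'T' (finally) → 'Q' (after the try/except). Output: JRTQ

Answer: JRTQ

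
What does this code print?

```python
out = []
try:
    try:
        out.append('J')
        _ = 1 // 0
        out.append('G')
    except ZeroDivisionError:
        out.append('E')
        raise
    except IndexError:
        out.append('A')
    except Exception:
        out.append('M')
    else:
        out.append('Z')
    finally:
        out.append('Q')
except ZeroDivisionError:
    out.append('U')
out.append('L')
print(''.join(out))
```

Execution trace: 'J' (inner try body) → 'E' (inner except ZeroDivisionError) → 'Q' (inner finally) → 'U' (outer except ZeroDivisionError) → 'L' (after the try/except). Output: JEQUL

Answer: JEQUL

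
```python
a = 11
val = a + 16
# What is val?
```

Trace:
`a = 11` → a = 11
`val = a + 16` → val = 27
So val = 27

Answer: 27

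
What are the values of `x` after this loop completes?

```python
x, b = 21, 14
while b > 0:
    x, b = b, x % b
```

GCD of 21 and 14
`x` takes the values: 21 → 14 → 7

Answer: 7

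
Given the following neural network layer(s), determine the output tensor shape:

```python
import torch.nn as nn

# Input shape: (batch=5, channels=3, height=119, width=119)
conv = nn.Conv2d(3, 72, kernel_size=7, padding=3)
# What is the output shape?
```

Input: (5, 3, 119, 119) -> Output: (5, 72, 119, 119)

Answer: (5, 72, 119, 119)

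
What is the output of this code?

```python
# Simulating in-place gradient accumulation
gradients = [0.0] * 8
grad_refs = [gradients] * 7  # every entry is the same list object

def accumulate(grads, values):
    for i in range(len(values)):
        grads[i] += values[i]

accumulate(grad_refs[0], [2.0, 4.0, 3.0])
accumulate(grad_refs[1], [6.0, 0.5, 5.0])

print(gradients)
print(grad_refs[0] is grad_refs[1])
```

Key concept: gradient accumulation aliasing.
Step by step:
`gradients = [0.0] * 8` → gradients = [0.0, 0.0, 0.0, 0.0, 0.0, 0.0, 0.0, 0.0]
`grad_refs = [gradients] * 7` → grad_refs = [[0.0, 0.0, 0.0, 0.0, 0.0, 0.0, 0.0, 0.0], [0.0, 0.0, 0.0, 0.0, 0.0, 0.0, 0.0, 0.0], [0.0, 0.0, 0.0, 0.0, 0.0, 0.0, 0.0, 0.0], [0.0, 0.0, 0.0, 0.0, 0.0, 0.0, 0.0, 0.0], [0.0, 0.0, 0.0, 0.0, 0.0, 0.0, 0.0, 0.0], [0.0, 0.0, 0.0, 0.0, 0.0, 0.0, 0.0, 0.0], [0.0, 0.0, 0.0, 0.0, 0.0, 0.0, 0.0, 0.0]]
`accumulate(grad_refs[0], [2.0, 4.0, 3.0])` → gradients = [2.0, 4.0, 3.0, 0.0, 0.0, 0.0, 0.0, 0.0]; grad_refs = [[2.0, 4.0, 3.0, 0.0, 0.0, 0.0, 0.0, 0.0], [2.0, 4.0, 3.0, 0.0, 0.0, 0.0, 0.0, 0.0], [2.0, 4.0, 3.0, 0.0, 0.0, 0.0, 0.0, 0.0], [2.0, 4.0, 3.0, 0.0, 0.0, 0.0, 0.0, 0.0], [2.0, 4.0, 3.0, 0.0, 0.0, 0.0, 0.0, 0.0], [2.0, 4.0, 3.0, 0.0, 0.0, 0.0, 0.0, 0.0], [2.0, 4.0, 3.0, 0.0, 0.0, 0.0, 0.0, 0.0]]
`accumulate(grad_refs[1], [6.0, 0.5, 5.0])` → gradients = [8.0, 4.5, 8.0, 0.0, 0.0, 0.0, 0.0, 0.0]; grad_refs = [[8.0, 4.5, 8.0, 0.0, 0.0, 0.0, 0.0, 0.0], [8.0, 4.5, 8.0, 0.0, 0.0, 0.0, 0.0, 0.0], [8.0, 4.5, 8.0, 0.0, 0.0, 0.0, 0.0, 0.0], [8.0, 4.5, 8.0, 0.0, 0.0, 0.0, 0.0, 0.0], [8.0, 4.5, 8.0, 0.0, 0.0, 0.0, 0.0, 0.0], [8.0, 4.5, 8.0, 0.0, 0.0, 0.0, 0.0, 0.0], [8.0, 4.5, 8.0, 0.0, 0.0, 0.0, 0.0, 0.0]]
`print(gradients)` → prints [8.0, 4.5, 8.0, 0.0, 0.0, 0.0, 0.0, 0.0]
`print(grad_refs[0] is grad_refs[1])` → prints True

Answer:
[8.0, 4.5, 8.0, 0.0, 0.0, 0.0, 0.0, 0.0]
True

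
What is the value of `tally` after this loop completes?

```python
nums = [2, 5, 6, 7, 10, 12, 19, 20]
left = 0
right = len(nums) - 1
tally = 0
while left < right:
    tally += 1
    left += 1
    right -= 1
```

Iterations until pointers meet (list length 8)
`tally` takes the values: 0 → 1 → 2 → 3 → 4

Answer: 4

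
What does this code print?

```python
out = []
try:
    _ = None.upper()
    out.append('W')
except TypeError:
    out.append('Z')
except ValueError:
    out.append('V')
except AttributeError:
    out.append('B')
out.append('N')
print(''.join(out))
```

Execution trace: 'B' (except AttributeError) → 'N' (after the try/except). Output: BN

Answer: BN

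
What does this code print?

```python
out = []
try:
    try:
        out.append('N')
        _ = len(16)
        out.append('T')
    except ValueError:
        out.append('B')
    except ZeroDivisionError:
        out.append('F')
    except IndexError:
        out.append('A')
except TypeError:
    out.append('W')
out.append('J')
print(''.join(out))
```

Execution trace: 'N' (try body) → 'W' (outer except TypeError) → 'J' (after the try/except). Output: NWJ

Answer: NWJ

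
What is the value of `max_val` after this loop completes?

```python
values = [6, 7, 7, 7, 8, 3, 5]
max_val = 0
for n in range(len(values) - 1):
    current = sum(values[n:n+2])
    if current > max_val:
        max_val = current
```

Max sum of 2-element window in [6, 7, 7, 7, 8, 3, 5]
`max_val` takes the values: 0 → 13 → 14 → 15

Answer: 15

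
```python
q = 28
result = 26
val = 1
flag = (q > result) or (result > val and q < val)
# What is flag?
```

Trace:
`q = 28` → q = 28
`result = 26` → result = 26
`val = 1` → val = 1
`flag = (q > result) or (result > val and q < val)` → flag = True
So flag = True

Answer: True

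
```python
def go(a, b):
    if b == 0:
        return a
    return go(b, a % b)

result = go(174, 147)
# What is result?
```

go(174, 147) -> go(147, 27) -> go(27, 12) -> go(12, 3) -> go(3, 0) -> 3

Answer: 3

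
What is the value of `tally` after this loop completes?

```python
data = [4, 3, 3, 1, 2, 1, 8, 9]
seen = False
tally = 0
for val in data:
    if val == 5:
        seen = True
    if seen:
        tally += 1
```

Count elements after first 5 in [4, 3, 3, 1, 2, 1, 8, 9]
`tally` takes the values: 0

Answer: 0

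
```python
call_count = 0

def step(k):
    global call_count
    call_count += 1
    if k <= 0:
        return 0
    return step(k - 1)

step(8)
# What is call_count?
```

Linear recursion stepping by 1: 9 calls from k=8 down to ≤0.

Answer: 9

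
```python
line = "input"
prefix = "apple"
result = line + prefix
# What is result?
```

Trace:
`line = "input"` → line = 'input'
`prefix = "apple"` → prefix = 'apple'
`result = line + prefix` → result = 'inputapple'
So result = 'inputapple'

Answer: 'inputapple'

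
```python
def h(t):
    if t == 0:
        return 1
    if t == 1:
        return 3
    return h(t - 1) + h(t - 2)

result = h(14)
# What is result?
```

Build up from base cases: h(0)=1, h(1)=3, h(2)=4, h(3)=7, h(4)=11, h(5)=18, h(6)=29, ..., h(14)=1364

Answer: 1364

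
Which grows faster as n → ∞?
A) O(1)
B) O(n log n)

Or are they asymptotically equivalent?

O(1) vs O(n log n): Higher order terms dominate.

Answer: B) O(n log n) grows faster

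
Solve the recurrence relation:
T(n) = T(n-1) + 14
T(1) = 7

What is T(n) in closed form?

Unrolling: T(n) = T(1) + 14·(n-1) = 7 + 14(n-1) = 14n - 7.

Answer: T(n) = 14n - 7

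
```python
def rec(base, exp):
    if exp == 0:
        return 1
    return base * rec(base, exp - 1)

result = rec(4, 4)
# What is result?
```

rec(4, 4) = 4 * 4 * 4 * 4 = 256

Answer: 256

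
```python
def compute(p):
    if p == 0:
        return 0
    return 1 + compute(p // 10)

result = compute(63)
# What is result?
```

Count of digits of 63: 2

Answer: 2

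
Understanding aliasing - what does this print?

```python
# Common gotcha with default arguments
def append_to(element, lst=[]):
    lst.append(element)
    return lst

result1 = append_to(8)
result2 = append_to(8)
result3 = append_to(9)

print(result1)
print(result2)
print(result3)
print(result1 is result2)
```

Key concept: mutable default argument gotcha.
Step by step:
`result1 = append_to(8)` → result1 = [8]
`result2 = append_to(8)` → result1 = [8, 8] (same object as result2); result2 = [8, 8] (same object as result1)
`result3 = append_to(9)` → result1 = [8, 8, 9] (same object as result2, result3); result2 = [8, 8, 9] (same object as result1, result3); result3 = [8, 8, 9] (same object as result1, result2)
`print(result1)` → prints [8, 8, 9]
`print(result2)` → prints [8, 8, 9]
`print(result3)` → prints [8, 8, 9]
`print(result1 is result2)` → prints True

Answer:
[8, 8, 9]
[8, 8, 9]
[8, 8, 9]
True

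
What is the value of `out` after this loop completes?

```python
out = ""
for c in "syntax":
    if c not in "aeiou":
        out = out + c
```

Remove vowels from 'syntax'
`out` takes the values: "" → "s" → "sy" → "syn" → "synt" → "syntx"

Answer: "syntx"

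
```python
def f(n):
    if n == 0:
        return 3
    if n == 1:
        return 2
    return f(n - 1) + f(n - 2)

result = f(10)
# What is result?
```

Build up from base cases: f(0)=3, f(1)=2, f(2)=5, f(3)=7, f(4)=12, f(5)=19, f(6)=31, ..., f(10)=212

Answer: 212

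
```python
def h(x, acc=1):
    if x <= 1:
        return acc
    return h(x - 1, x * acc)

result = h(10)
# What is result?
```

Accumulator trace (n, acc): (10, 1) -> (9, 10) -> (8, 90) -> (7, 720) -> (6, 5040) -> (5, 30240) -> (4, 151200) -> (3, 604800) -> (2, 1814400) -> (1, 3628800) -> return 3628800

Answer: 3628800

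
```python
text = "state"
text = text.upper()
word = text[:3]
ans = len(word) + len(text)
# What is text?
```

Trace:
`text = "state"` → text = 'state'
`text = text.upper()` → text = 'STATE'
`word = text[:3]` → word = 'STA'
`ans = len(word) + len(text)` → ans = 8
So text = 'STATE'

Answer: 'STATE'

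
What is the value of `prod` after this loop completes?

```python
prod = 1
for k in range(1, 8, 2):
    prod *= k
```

Product of 1, 3, 5, ... up to 7
`prod` takes the values: 1 → 3 → 15 → 105

Answer: 105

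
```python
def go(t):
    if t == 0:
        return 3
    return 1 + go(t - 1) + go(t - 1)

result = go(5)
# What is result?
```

go(t) = 1 + 2·go(t-1), go(0)=3. Closed form: (3+1)·2^5 - 1 = 127.

Answer: 127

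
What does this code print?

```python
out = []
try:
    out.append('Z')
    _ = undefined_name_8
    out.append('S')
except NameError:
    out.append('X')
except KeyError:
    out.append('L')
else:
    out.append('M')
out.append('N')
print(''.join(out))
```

Execution trace: 'Z' (try body) → 'X' (except NameError) → 'N' (after the try/except). Output: ZXN

Answer: ZXN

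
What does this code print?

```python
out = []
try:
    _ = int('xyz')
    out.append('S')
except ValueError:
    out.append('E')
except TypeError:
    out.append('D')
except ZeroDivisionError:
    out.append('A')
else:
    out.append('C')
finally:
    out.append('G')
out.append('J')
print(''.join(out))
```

Execution trace: 'E' (except ValueError) → 'G' (finally) → 'J' (after the try/except). Output: EGJ

Answer: EGJ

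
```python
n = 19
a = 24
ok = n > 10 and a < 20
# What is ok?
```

Trace:
`n = 19` → n = 19
`a = 24` → a = 24
`ok = n > 10 and a < 20` → ok = False
So ok = False

Answer: False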